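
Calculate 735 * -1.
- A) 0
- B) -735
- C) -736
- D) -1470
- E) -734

735 * -1 = -735
B) -735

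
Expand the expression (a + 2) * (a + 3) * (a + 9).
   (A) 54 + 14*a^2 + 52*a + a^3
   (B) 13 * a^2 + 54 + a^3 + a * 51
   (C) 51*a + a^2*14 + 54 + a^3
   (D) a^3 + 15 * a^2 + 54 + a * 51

Expanding (a + 2) * (a + 3) * (a + 9):
= 51*a + a^2*14 + 54 + a^3
C) 51*a + a^2*14 + 54 + a^3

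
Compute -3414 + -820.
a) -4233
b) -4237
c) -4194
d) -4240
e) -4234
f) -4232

-3414 + -820 = -4234
e) -4234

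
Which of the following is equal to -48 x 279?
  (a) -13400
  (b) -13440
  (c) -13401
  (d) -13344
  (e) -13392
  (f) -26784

-48 * 279 = -13392
e) -13392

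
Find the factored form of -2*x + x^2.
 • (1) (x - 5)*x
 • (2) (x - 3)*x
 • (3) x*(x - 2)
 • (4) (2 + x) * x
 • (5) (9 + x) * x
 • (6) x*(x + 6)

We need to factor -2*x + x^2.
The factored form is x*(x - 2).
3) x*(x - 2)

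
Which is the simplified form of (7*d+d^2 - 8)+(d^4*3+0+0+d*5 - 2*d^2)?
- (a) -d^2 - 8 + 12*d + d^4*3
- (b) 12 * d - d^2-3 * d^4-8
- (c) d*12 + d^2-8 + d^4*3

Adding the polynomials and combining like terms:
(7*d + d^2 - 8) + (d^4*3 + 0 + 0 + d*5 - 2*d^2)
= -d^2 - 8 + 12*d + d^4*3
a) -d^2 - 8 + 12*d + d^4*3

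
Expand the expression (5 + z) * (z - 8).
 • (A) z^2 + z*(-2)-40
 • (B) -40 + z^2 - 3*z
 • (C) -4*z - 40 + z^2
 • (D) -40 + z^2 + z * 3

Expanding (5 + z) * (z - 8):
= -40 + z^2 - 3*z
B) -40 + z^2 - 3*z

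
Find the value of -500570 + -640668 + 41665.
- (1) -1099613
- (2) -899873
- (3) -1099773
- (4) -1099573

First: -500570 + -640668 = -1141238
Then: -1141238 + 41665 = -1099573
4) -1099573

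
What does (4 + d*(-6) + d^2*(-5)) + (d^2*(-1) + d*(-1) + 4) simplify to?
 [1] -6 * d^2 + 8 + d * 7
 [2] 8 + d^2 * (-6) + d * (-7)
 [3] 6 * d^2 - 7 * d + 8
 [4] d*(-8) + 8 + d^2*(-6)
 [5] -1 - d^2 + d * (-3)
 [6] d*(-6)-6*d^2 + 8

Adding the polynomials and combining like terms:
(4 + d*(-6) + d^2*(-5)) + (d^2*(-1) + d*(-1) + 4)
= 8 + d^2 * (-6) + d * (-7)
2) 8 + d^2 * (-6) + d * (-7)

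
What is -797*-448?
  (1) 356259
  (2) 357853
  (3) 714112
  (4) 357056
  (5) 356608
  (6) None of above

-797 * -448 = 357056
4) 357056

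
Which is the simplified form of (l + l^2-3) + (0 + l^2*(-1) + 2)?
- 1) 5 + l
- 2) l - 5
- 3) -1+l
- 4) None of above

Adding the polynomials and combining like terms:
(l + l^2 - 3) + (0 + l^2*(-1) + 2)
= -1+l
3) -1+l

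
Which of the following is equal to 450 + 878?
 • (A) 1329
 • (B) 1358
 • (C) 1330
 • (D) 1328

450 + 878 = 1328
D) 1328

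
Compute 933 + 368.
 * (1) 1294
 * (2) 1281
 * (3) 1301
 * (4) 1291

933 + 368 = 1301
3) 1301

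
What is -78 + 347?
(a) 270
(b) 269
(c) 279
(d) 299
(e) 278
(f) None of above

-78 + 347 = 269
b) 269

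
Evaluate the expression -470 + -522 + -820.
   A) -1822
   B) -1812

First: -470 + -522 = -992
Then: -992 + -820 = -1812
B) -1812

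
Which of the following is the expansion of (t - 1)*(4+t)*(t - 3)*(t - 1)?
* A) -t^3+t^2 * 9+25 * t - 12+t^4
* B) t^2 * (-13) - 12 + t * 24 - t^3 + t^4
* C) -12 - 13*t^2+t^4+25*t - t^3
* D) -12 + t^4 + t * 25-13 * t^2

Expanding (t - 1)*(4+t)*(t - 3)*(t - 1):
= -12 - 13*t^2+t^4+25*t - t^3
C) -12 - 13*t^2+t^4+25*t - t^3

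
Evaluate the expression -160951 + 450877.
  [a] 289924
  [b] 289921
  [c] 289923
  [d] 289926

-160951 + 450877 = 289926
d) 289926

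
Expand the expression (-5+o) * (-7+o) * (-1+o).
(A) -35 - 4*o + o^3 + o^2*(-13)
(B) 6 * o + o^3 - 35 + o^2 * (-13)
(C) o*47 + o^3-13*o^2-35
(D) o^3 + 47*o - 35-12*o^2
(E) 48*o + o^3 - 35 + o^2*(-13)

Expanding (-5+o) * (-7+o) * (-1+o):
= o*47 + o^3-13*o^2-35
C) o*47 + o^3-13*o^2-35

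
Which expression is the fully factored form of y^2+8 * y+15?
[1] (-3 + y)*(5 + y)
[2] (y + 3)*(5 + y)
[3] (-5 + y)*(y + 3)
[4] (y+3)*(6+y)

We need to factor y^2+8 * y+15.
The factored form is (y + 3)*(5 + y).
2) (y + 3)*(5 + y)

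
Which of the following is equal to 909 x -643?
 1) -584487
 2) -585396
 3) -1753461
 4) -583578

909 * -643 = -584487
1) -584487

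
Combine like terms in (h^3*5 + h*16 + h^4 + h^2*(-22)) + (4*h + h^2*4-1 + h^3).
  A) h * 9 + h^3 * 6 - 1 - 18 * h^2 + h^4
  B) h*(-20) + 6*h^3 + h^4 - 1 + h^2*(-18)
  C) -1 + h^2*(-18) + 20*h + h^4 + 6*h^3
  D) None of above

Adding the polynomials and combining like terms:
(h^3*5 + h*16 + h^4 + h^2*(-22)) + (4*h + h^2*4 - 1 + h^3)
= -1 + h^2*(-18) + 20*h + h^4 + 6*h^3
C) -1 + h^2*(-18) + 20*h + h^4 + 6*h^3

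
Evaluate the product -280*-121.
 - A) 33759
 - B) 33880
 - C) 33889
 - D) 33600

-280 * -121 = 33880
B) 33880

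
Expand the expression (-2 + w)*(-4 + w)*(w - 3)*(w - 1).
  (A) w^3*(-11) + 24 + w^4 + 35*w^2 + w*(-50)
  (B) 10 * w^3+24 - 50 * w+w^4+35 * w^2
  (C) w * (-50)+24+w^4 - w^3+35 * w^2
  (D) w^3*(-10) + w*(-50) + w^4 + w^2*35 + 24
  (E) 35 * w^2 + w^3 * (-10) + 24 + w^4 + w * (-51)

Expanding (-2 + w)*(-4 + w)*(w - 3)*(w - 1):
= w^3*(-10) + w*(-50) + w^4 + w^2*35 + 24
D) w^3*(-10) + w*(-50) + w^4 + w^2*35 + 24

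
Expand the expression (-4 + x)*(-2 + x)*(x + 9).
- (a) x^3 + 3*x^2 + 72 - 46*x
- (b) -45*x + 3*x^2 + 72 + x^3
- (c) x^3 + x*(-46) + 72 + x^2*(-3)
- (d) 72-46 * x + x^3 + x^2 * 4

Expanding (-4 + x)*(-2 + x)*(x + 9):
= x^3 + 3*x^2 + 72 - 46*x
a) x^3 + 3*x^2 + 72 - 46*x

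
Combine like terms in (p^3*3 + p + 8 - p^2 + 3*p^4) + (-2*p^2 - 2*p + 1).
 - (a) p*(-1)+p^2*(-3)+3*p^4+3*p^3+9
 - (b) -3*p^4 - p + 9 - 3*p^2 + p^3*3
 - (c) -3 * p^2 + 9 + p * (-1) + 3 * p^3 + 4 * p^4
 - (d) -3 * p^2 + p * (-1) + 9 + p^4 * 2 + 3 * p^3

Adding the polynomials and combining like terms:
(p^3*3 + p + 8 - p^2 + 3*p^4) + (-2*p^2 - 2*p + 1)
= p*(-1)+p^2*(-3)+3*p^4+3*p^3+9
a) p*(-1)+p^2*(-3)+3*p^4+3*p^3+9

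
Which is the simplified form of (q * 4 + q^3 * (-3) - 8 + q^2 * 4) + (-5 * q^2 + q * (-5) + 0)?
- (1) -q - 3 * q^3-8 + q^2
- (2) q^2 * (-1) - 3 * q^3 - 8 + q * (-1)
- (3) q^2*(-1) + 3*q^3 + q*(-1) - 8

Adding the polynomials and combining like terms:
(q*4 + q^3*(-3) - 8 + q^2*4) + (-5*q^2 + q*(-5) + 0)
= q^2 * (-1) - 3 * q^3 - 8 + q * (-1)
2) q^2 * (-1) - 3 * q^3 - 8 + q * (-1)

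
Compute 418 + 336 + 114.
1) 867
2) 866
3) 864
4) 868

First: 418 + 336 = 754
Then: 754 + 114 = 868
4) 868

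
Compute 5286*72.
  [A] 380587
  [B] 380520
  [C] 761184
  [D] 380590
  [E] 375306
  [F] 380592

5286 * 72 = 380592
F) 380592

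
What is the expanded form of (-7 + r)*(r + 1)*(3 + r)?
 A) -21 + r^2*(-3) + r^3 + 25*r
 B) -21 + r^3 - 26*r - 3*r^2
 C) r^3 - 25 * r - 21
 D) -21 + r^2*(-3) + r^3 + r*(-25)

Expanding (-7 + r)*(r + 1)*(3 + r):
= -21 + r^2*(-3) + r^3 + r*(-25)
D) -21 + r^2*(-3) + r^3 + r*(-25)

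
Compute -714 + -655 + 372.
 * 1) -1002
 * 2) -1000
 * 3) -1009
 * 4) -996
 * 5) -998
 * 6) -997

First: -714 + -655 = -1369
Then: -1369 + 372 = -997
6) -997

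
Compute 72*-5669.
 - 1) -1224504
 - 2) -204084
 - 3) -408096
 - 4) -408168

72 * -5669 = -408168
4) -408168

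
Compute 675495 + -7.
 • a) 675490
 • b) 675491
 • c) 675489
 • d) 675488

675495 + -7 = 675488
d) 675488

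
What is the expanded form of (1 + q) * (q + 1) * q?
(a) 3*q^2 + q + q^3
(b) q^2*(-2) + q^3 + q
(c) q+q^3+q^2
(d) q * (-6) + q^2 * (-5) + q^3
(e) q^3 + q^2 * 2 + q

Expanding (1 + q) * (q + 1) * q:
= q^3 + q^2 * 2 + q
e) q^3 + q^2 * 2 + q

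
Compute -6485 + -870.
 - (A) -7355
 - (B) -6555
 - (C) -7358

-6485 + -870 = -7355
A) -7355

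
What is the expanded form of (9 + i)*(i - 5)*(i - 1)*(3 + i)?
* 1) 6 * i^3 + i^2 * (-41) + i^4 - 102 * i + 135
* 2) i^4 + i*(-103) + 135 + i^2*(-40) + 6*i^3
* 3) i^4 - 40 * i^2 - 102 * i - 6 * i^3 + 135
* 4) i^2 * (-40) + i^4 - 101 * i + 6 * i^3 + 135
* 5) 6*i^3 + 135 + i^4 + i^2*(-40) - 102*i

Expanding (9 + i)*(i - 5)*(i - 1)*(3 + i):
= 6*i^3 + 135 + i^4 + i^2*(-40) - 102*i
5) 6*i^3 + 135 + i^4 + i^2*(-40) - 102*i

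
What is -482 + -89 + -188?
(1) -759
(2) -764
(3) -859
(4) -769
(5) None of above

First: -482 + -89 = -571
Then: -571 + -188 = -759
1) -759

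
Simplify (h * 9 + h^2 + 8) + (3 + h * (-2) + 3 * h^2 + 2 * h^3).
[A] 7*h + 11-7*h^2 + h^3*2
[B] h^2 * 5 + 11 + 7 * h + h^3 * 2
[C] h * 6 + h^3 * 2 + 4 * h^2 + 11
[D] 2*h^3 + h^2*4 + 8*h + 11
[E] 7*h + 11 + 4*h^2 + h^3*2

Adding the polynomials and combining like terms:
(h*9 + h^2 + 8) + (3 + h*(-2) + 3*h^2 + 2*h^3)
= 7*h + 11 + 4*h^2 + h^3*2
E) 7*h + 11 + 4*h^2 + h^3*2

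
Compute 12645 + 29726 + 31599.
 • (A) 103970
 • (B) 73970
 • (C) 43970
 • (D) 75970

First: 12645 + 29726 = 42371
Then: 42371 + 31599 = 73970
B) 73970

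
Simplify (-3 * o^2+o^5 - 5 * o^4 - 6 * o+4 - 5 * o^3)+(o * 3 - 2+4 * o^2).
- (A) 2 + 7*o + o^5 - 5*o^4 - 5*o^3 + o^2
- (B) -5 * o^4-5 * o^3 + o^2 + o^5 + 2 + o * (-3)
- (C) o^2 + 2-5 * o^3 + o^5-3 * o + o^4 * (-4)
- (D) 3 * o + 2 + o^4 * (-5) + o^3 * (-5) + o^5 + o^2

Adding the polynomials and combining like terms:
(-3*o^2 + o^5 - 5*o^4 - 6*o + 4 - 5*o^3) + (o*3 - 2 + 4*o^2)
= -5 * o^4-5 * o^3 + o^2 + o^5 + 2 + o * (-3)
B) -5 * o^4-5 * o^3 + o^2 + o^5 + 2 + o * (-3)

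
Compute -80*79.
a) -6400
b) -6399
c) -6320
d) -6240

-80 * 79 = -6320
c) -6320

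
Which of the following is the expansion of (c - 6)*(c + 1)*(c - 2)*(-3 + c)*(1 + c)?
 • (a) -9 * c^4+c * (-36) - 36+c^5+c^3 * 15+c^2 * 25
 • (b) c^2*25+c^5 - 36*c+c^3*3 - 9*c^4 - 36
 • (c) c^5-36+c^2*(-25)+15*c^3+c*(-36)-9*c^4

Expanding (c - 6)*(c + 1)*(c - 2)*(-3 + c)*(1 + c):
= -9 * c^4+c * (-36) - 36+c^5+c^3 * 15+c^2 * 25
a) -9 * c^4+c * (-36) - 36+c^5+c^3 * 15+c^2 * 25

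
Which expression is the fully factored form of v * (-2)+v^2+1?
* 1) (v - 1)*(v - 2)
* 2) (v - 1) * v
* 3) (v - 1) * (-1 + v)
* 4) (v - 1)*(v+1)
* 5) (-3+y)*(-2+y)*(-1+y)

We need to factor v * (-2)+v^2+1.
The factored form is (v - 1) * (-1 + v).
3) (v - 1) * (-1 + v)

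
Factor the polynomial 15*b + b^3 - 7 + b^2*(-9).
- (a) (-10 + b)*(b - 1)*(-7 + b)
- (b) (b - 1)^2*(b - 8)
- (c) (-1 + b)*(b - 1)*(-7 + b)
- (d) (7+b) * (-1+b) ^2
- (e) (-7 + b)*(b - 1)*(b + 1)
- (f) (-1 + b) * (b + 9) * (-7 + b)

We need to factor 15*b + b^3 - 7 + b^2*(-9).
The factored form is (-1 + b)*(b - 1)*(-7 + b).
c) (-1 + b)*(b - 1)*(-7 + b)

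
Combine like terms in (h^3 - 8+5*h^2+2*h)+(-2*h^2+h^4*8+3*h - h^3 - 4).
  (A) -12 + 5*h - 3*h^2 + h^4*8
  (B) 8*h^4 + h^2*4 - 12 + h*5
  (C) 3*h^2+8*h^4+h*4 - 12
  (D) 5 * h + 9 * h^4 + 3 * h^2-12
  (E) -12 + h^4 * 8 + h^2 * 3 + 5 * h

Adding the polynomials and combining like terms:
(h^3 - 8 + 5*h^2 + 2*h) + (-2*h^2 + h^4*8 + 3*h - h^3 - 4)
= -12 + h^4 * 8 + h^2 * 3 + 5 * h
E) -12 + h^4 * 8 + h^2 * 3 + 5 * h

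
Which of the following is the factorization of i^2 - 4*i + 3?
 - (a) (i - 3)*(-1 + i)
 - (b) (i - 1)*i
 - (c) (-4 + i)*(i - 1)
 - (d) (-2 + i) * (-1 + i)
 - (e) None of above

We need to factor i^2 - 4*i + 3.
The factored form is (i - 3)*(-1 + i).
a) (i - 3)*(-1 + i)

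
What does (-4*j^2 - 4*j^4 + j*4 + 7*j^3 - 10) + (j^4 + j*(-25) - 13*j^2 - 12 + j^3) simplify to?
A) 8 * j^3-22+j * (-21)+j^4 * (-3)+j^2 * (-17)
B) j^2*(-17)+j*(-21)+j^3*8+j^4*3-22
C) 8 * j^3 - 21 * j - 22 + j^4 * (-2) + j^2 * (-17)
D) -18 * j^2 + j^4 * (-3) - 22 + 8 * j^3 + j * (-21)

Adding the polynomials and combining like terms:
(-4*j^2 - 4*j^4 + j*4 + 7*j^3 - 10) + (j^4 + j*(-25) - 13*j^2 - 12 + j^3)
= 8 * j^3-22+j * (-21)+j^4 * (-3)+j^2 * (-17)
A) 8 * j^3-22+j * (-21)+j^4 * (-3)+j^2 * (-17)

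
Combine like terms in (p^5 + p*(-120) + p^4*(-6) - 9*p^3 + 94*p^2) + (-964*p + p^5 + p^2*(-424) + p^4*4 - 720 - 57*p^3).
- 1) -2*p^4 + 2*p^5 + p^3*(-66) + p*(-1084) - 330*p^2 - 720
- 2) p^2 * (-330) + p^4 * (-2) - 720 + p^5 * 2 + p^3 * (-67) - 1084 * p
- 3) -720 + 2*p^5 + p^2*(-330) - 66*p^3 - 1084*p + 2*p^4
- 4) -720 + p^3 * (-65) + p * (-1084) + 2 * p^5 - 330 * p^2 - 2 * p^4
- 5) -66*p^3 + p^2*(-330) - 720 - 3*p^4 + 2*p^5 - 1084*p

Adding the polynomials and combining like terms:
(p^5 + p*(-120) + p^4*(-6) - 9*p^3 + 94*p^2) + (-964*p + p^5 + p^2*(-424) + p^4*4 - 720 - 57*p^3)
= -2*p^4 + 2*p^5 + p^3*(-66) + p*(-1084) - 330*p^2 - 720
1) -2*p^4 + 2*p^5 + p^3*(-66) + p*(-1084) - 330*p^2 - 720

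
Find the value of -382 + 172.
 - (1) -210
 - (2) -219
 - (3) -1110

-382 + 172 = -210
1) -210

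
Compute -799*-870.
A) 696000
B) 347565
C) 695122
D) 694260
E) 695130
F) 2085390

-799 * -870 = 695130
E) 695130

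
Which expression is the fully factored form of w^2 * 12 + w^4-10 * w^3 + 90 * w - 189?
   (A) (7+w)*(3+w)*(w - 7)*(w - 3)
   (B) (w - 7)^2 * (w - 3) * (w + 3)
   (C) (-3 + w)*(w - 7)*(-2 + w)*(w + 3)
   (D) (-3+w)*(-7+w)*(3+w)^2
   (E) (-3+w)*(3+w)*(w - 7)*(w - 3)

We need to factor w^2 * 12 + w^4-10 * w^3 + 90 * w - 189.
The factored form is (-3+w)*(3+w)*(w - 7)*(w - 3).
E) (-3+w)*(3+w)*(w - 7)*(w - 3)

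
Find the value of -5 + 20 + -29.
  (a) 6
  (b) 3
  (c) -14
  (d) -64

First: -5 + 20 = 15
Then: 15 + -29 = -14
c) -14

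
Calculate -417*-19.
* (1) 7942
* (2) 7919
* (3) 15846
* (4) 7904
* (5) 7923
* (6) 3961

-417 * -19 = 7923
5) 7923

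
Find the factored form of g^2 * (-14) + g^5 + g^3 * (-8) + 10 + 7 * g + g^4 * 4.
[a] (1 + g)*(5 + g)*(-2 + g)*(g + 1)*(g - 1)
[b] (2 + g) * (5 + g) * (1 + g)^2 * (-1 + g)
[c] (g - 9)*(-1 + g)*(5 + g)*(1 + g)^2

We need to factor g^2 * (-14) + g^5 + g^3 * (-8) + 10 + 7 * g + g^4 * 4.
The factored form is (1 + g)*(5 + g)*(-2 + g)*(g + 1)*(g - 1).
a) (1 + g)*(5 + g)*(-2 + g)*(g + 1)*(g - 1)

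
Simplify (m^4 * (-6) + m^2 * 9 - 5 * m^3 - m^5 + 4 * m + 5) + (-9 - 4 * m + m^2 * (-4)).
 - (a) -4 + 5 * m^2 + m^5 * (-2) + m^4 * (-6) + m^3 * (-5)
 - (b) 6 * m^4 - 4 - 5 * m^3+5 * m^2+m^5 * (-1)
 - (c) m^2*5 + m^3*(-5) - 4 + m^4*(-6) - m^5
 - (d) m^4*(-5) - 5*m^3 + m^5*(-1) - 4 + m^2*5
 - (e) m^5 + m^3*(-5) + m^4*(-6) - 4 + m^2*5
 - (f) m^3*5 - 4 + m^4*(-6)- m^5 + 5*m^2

Adding the polynomials and combining like terms:
(m^4*(-6) + m^2*9 - 5*m^3 - m^5 + 4*m + 5) + (-9 - 4*m + m^2*(-4))
= m^2*5 + m^3*(-5) - 4 + m^4*(-6) - m^5
c) m^2*5 + m^3*(-5) - 4 + m^4*(-6) - m^5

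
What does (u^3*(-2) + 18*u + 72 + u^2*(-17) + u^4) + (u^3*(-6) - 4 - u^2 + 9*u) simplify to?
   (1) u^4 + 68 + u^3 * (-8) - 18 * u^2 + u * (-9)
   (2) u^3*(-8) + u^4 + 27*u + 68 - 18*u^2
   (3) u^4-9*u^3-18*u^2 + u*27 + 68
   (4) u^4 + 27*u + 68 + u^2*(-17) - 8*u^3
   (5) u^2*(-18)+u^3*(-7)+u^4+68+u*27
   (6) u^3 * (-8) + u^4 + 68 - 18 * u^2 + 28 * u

Adding the polynomials and combining like terms:
(u^3*(-2) + 18*u + 72 + u^2*(-17) + u^4) + (u^3*(-6) - 4 - u^2 + 9*u)
= u^3*(-8) + u^4 + 27*u + 68 - 18*u^2
2) u^3*(-8) + u^4 + 27*u + 68 - 18*u^2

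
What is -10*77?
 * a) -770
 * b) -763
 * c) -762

-10 * 77 = -770
a) -770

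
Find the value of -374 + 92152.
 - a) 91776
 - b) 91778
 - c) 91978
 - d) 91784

-374 + 92152 = 91778
b) 91778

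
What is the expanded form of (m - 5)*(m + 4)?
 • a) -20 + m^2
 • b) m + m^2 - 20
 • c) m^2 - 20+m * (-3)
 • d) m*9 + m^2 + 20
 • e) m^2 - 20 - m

Expanding (m - 5)*(m + 4):
= m^2 - 20 - m
e) m^2 - 20 - m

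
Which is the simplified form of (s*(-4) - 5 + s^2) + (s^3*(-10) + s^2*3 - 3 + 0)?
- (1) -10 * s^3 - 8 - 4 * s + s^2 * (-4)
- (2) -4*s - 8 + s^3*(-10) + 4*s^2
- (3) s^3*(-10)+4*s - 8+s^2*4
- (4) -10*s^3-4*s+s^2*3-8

Adding the polynomials and combining like terms:
(s*(-4) - 5 + s^2) + (s^3*(-10) + s^2*3 - 3 + 0)
= -4*s - 8 + s^3*(-10) + 4*s^2
2) -4*s - 8 + s^3*(-10) + 4*s^2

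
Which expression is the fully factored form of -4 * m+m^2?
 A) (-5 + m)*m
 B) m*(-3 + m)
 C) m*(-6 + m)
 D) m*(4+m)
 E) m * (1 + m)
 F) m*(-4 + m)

We need to factor -4 * m+m^2.
The factored form is m*(-4 + m).
F) m*(-4 + m)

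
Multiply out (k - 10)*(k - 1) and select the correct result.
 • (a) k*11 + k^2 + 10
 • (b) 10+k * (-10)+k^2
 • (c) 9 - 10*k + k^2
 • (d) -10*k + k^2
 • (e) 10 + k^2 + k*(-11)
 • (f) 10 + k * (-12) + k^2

Expanding (k - 10)*(k - 1):
= 10 + k^2 + k*(-11)
e) 10 + k^2 + k*(-11)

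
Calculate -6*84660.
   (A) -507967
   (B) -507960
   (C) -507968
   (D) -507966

-6 * 84660 = -507960
B) -507960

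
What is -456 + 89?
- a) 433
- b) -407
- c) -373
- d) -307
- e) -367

-456 + 89 = -367
e) -367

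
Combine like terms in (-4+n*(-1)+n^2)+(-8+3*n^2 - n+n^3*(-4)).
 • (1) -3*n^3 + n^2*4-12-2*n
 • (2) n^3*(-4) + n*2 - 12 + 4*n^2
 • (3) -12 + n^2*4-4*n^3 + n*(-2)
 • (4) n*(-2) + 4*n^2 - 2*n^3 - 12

Adding the polynomials and combining like terms:
(-4 + n*(-1) + n^2) + (-8 + 3*n^2 - n + n^3*(-4))
= -12 + n^2*4-4*n^3 + n*(-2)
3) -12 + n^2*4-4*n^3 + n*(-2)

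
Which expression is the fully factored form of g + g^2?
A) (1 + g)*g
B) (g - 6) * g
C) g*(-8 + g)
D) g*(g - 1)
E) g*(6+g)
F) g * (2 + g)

We need to factor g + g^2.
The factored form is (1 + g)*g.
A) (1 + g)*g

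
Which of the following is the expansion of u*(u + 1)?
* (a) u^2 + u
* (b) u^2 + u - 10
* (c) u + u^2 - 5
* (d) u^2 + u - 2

Expanding u*(u + 1):
= u^2 + u
a) u^2 + u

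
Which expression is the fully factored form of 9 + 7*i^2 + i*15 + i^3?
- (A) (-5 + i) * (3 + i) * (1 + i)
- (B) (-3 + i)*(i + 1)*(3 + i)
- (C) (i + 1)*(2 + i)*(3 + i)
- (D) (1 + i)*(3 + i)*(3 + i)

We need to factor 9 + 7*i^2 + i*15 + i^3.
The factored form is (1 + i)*(3 + i)*(3 + i).
D) (1 + i)*(3 + i)*(3 + i)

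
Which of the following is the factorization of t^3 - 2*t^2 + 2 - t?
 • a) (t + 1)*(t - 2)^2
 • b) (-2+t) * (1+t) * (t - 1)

We need to factor t^3 - 2*t^2 + 2 - t.
The factored form is (-2+t) * (1+t) * (t - 1).
b) (-2+t) * (1+t) * (t - 1)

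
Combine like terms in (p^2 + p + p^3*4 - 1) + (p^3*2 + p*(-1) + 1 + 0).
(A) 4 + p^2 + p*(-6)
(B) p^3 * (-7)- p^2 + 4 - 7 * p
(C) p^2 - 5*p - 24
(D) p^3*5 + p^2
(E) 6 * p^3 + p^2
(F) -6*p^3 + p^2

Adding the polynomials and combining like terms:
(p^2 + p + p^3*4 - 1) + (p^3*2 + p*(-1) + 1 + 0)
= 6 * p^3 + p^2
E) 6 * p^3 + p^2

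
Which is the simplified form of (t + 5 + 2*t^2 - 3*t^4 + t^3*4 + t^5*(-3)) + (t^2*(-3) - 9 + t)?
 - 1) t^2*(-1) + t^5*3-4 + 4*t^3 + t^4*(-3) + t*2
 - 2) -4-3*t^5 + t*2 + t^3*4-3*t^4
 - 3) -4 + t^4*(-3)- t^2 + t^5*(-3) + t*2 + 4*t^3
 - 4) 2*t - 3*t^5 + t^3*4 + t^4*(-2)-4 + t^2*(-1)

Adding the polynomials and combining like terms:
(t + 5 + 2*t^2 - 3*t^4 + t^3*4 + t^5*(-3)) + (t^2*(-3) - 9 + t)
= -4 + t^4*(-3)- t^2 + t^5*(-3) + t*2 + 4*t^3
3) -4 + t^4*(-3)- t^2 + t^5*(-3) + t*2 + 4*t^3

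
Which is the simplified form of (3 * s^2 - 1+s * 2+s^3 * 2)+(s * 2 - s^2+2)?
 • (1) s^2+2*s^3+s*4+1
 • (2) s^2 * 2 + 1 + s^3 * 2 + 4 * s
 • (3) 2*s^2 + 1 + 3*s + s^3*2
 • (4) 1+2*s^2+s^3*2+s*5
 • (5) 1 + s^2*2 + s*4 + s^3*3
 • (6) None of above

Adding the polynomials and combining like terms:
(3*s^2 - 1 + s*2 + s^3*2) + (s*2 - s^2 + 2)
= s^2 * 2 + 1 + s^3 * 2 + 4 * s
2) s^2 * 2 + 1 + s^3 * 2 + 4 * s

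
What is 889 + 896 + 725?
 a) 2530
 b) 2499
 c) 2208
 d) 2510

First: 889 + 896 = 1785
Then: 1785 + 725 = 2510
d) 2510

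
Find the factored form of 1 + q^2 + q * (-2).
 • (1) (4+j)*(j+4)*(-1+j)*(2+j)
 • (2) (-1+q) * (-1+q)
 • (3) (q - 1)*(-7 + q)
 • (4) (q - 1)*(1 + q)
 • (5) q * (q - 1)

We need to factor 1 + q^2 + q * (-2).
The factored form is (-1+q) * (-1+q).
2) (-1+q) * (-1+q)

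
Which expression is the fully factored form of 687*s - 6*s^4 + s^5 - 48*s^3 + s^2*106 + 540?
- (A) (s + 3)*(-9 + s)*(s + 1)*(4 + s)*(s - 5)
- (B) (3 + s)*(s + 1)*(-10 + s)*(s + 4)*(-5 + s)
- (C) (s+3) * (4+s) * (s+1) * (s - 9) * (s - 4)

We need to factor 687*s - 6*s^4 + s^5 - 48*s^3 + s^2*106 + 540.
The factored form is (s + 3)*(-9 + s)*(s + 1)*(4 + s)*(s - 5).
A) (s + 3)*(-9 + s)*(s + 1)*(4 + s)*(s - 5)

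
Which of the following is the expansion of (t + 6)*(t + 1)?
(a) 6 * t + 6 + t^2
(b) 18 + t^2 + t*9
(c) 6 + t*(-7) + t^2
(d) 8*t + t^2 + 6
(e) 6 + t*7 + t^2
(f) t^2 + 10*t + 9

Expanding (t + 6)*(t + 1):
= 6 + t*7 + t^2
e) 6 + t*7 + t^2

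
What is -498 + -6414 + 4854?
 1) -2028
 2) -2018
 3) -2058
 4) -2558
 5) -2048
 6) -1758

First: -498 + -6414 = -6912
Then: -6912 + 4854 = -2058
3) -2058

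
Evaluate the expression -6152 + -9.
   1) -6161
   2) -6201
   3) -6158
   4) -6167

-6152 + -9 = -6161
1) -6161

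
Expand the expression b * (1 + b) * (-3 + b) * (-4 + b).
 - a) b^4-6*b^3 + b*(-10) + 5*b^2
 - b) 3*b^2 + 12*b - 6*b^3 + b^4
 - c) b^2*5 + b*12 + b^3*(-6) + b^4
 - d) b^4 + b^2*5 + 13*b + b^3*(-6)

Expanding b * (1 + b) * (-3 + b) * (-4 + b):
= b^2*5 + b*12 + b^3*(-6) + b^4
c) b^2*5 + b*12 + b^3*(-6) + b^4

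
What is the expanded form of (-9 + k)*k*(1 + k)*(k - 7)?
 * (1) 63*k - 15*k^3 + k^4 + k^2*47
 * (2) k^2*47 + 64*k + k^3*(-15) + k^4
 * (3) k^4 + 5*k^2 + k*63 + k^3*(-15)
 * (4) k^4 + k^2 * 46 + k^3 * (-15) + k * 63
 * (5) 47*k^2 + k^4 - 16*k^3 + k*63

Expanding (-9 + k)*k*(1 + k)*(k - 7):
= 63*k - 15*k^3 + k^4 + k^2*47
1) 63*k - 15*k^3 + k^4 + k^2*47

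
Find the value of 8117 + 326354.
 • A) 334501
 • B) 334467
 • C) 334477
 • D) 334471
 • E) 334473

8117 + 326354 = 334471
D) 334471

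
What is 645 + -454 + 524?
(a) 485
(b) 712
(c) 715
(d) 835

First: 645 + -454 = 191
Then: 191 + 524 = 715
c) 715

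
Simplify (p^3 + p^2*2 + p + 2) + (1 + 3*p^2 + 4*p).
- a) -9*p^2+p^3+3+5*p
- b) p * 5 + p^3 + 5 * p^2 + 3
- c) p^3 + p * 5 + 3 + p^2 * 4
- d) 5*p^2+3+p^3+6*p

Adding the polynomials and combining like terms:
(p^3 + p^2*2 + p + 2) + (1 + 3*p^2 + 4*p)
= p * 5 + p^3 + 5 * p^2 + 3
b) p * 5 + p^3 + 5 * p^2 + 3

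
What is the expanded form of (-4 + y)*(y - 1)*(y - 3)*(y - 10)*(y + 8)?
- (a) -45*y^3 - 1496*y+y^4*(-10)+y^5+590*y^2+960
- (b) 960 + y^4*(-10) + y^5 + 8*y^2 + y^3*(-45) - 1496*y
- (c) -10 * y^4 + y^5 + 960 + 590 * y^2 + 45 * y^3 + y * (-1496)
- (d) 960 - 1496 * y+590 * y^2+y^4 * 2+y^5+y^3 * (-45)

Expanding (-4 + y)*(y - 1)*(y - 3)*(y - 10)*(y + 8):
= -45*y^3 - 1496*y+y^4*(-10)+y^5+590*y^2+960
a) -45*y^3 - 1496*y+y^4*(-10)+y^5+590*y^2+960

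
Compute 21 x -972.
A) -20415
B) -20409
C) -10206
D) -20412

21 * -972 = -20412
D) -20412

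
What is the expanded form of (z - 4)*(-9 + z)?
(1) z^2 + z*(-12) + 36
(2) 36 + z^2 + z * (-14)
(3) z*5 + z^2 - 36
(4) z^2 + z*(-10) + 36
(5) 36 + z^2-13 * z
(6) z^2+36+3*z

Expanding (z - 4)*(-9 + z):
= 36 + z^2-13 * z
5) 36 + z^2-13 * z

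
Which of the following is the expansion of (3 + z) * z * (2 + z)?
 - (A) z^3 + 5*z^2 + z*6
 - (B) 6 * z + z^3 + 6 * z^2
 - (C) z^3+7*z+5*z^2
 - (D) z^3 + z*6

Expanding (3 + z) * z * (2 + z):
= z^3 + 5*z^2 + z*6
A) z^3 + 5*z^2 + z*6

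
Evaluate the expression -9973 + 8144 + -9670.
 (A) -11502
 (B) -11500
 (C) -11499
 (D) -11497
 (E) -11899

First: -9973 + 8144 = -1829
Then: -1829 + -9670 = -11499
C) -11499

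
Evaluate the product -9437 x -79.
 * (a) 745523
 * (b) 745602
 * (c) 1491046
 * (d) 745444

-9437 * -79 = 745523
a) 745523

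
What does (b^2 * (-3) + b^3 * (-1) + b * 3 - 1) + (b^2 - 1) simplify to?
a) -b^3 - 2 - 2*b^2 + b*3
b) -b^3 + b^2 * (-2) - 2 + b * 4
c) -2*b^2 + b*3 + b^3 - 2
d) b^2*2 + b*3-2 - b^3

Adding the polynomials and combining like terms:
(b^2*(-3) + b^3*(-1) + b*3 - 1) + (b^2 - 1)
= -b^3 - 2 - 2*b^2 + b*3
a) -b^3 - 2 - 2*b^2 + b*3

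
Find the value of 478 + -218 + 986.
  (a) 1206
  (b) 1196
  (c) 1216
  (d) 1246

First: 478 + -218 = 260
Then: 260 + 986 = 1246
d) 1246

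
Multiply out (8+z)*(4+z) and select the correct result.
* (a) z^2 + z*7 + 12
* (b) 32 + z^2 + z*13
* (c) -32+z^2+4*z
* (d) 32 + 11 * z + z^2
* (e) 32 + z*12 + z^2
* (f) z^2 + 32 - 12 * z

Expanding (8+z)*(4+z):
= 32 + z*12 + z^2
e) 32 + z*12 + z^2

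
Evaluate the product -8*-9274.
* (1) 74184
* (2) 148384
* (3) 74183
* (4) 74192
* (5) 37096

-8 * -9274 = 74192
4) 74192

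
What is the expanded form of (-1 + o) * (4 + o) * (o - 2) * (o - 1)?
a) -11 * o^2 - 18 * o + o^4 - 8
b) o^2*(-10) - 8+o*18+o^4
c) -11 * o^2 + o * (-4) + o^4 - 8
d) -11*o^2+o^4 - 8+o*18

Expanding (-1 + o) * (4 + o) * (o - 2) * (o - 1):
= -11*o^2+o^4 - 8+o*18
d) -11*o^2+o^4 - 8+o*18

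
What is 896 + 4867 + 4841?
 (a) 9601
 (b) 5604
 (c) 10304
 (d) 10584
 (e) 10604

First: 896 + 4867 = 5763
Then: 5763 + 4841 = 10604
e) 10604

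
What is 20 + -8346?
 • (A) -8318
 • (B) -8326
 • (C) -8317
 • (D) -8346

20 + -8346 = -8326
B) -8326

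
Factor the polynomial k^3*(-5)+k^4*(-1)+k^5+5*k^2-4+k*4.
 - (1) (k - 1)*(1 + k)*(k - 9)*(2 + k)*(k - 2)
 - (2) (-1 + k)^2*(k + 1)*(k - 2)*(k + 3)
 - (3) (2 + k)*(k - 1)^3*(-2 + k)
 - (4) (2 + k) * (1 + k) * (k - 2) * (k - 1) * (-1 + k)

We need to factor k^3*(-5)+k^4*(-1)+k^5+5*k^2-4+k*4.
The factored form is (2 + k) * (1 + k) * (k - 2) * (k - 1) * (-1 + k).
4) (2 + k) * (1 + k) * (k - 2) * (k - 1) * (-1 + k)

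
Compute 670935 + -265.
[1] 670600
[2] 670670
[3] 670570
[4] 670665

670935 + -265 = 670670
2) 670670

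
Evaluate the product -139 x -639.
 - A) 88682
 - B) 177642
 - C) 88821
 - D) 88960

-139 * -639 = 88821
C) 88821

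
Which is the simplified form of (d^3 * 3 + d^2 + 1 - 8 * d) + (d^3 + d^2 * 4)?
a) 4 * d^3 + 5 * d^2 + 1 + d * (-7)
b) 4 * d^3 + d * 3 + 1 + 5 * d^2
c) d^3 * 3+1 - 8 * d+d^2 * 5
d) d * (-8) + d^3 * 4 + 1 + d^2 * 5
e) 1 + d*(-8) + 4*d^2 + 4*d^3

Adding the polynomials and combining like terms:
(d^3*3 + d^2 + 1 - 8*d) + (d^3 + d^2*4)
= d * (-8) + d^3 * 4 + 1 + d^2 * 5
d) d * (-8) + d^3 * 4 + 1 + d^2 * 5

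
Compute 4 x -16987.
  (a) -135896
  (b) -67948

4 * -16987 = -67948
b) -67948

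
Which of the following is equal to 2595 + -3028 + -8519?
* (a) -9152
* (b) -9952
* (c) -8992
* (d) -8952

First: 2595 + -3028 = -433
Then: -433 + -8519 = -8952
d) -8952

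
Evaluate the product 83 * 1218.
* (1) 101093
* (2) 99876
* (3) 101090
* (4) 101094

83 * 1218 = 101094
4) 101094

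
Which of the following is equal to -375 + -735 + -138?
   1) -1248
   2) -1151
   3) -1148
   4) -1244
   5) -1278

First: -375 + -735 = -1110
Then: -1110 + -138 = -1248
1) -1248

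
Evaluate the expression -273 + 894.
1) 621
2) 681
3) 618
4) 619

-273 + 894 = 621
1) 621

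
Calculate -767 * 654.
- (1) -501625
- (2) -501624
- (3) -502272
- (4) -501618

-767 * 654 = -501618
4) -501618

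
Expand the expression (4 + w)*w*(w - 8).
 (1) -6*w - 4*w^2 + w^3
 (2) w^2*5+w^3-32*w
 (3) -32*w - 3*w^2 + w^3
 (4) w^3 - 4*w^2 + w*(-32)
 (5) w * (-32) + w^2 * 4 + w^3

Expanding (4 + w)*w*(w - 8):
= w^3 - 4*w^2 + w*(-32)
4) w^3 - 4*w^2 + w*(-32)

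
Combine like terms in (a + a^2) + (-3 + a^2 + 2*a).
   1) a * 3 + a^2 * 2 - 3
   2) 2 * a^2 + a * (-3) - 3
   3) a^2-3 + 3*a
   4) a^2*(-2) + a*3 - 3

Adding the polynomials and combining like terms:
(a + a^2) + (-3 + a^2 + 2*a)
= a * 3 + a^2 * 2 - 3
1) a * 3 + a^2 * 2 - 3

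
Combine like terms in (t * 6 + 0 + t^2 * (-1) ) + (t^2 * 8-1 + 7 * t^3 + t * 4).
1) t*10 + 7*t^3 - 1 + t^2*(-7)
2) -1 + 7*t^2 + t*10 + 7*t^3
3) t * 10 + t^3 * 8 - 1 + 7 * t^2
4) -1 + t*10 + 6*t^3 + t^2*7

Adding the polynomials and combining like terms:
(t*6 + 0 + t^2*(-1)) + (t^2*8 - 1 + 7*t^3 + t*4)
= -1 + 7*t^2 + t*10 + 7*t^3
2) -1 + 7*t^2 + t*10 + 7*t^3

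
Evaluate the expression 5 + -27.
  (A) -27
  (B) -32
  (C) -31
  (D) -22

5 + -27 = -22
D) -22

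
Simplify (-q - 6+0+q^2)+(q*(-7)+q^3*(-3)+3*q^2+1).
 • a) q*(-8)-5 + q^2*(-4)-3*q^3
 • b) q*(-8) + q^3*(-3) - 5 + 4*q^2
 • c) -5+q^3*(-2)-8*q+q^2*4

Adding the polynomials and combining like terms:
(-q - 6 + 0 + q^2) + (q*(-7) + q^3*(-3) + 3*q^2 + 1)
= q*(-8) + q^3*(-3) - 5 + 4*q^2
b) q*(-8) + q^3*(-3) - 5 + 4*q^2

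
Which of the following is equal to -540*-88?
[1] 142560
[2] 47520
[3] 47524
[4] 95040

-540 * -88 = 47520
2) 47520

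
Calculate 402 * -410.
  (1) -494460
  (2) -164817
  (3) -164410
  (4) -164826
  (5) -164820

402 * -410 = -164820
5) -164820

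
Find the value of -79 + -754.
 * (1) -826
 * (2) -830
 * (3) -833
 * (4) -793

-79 + -754 = -833
3) -833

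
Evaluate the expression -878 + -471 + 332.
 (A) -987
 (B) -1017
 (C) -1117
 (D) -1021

First: -878 + -471 = -1349
Then: -1349 + 332 = -1017
B) -1017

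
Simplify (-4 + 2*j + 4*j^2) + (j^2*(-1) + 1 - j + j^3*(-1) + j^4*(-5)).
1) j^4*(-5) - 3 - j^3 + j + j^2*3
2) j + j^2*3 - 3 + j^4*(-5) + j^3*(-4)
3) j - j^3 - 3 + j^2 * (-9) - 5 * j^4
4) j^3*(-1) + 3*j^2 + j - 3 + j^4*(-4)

Adding the polynomials and combining like terms:
(-4 + 2*j + 4*j^2) + (j^2*(-1) + 1 - j + j^3*(-1) + j^4*(-5))
= j^4*(-5) - 3 - j^3 + j + j^2*3
1) j^4*(-5) - 3 - j^3 + j + j^2*3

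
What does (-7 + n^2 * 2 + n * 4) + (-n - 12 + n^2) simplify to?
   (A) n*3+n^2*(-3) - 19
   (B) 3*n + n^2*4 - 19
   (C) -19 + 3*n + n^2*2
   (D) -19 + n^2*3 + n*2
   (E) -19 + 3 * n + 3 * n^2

Adding the polynomials and combining like terms:
(-7 + n^2*2 + n*4) + (-n - 12 + n^2)
= -19 + 3 * n + 3 * n^2
E) -19 + 3 * n + 3 * n^2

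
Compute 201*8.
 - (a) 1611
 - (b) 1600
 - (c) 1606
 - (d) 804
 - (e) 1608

201 * 8 = 1608
e) 1608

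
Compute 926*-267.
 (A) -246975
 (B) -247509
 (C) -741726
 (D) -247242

926 * -267 = -247242
D) -247242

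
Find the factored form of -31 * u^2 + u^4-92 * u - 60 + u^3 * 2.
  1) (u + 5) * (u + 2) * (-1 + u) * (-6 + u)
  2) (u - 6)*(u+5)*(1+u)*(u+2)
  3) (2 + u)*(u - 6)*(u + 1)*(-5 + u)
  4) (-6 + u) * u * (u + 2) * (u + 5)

We need to factor -31 * u^2 + u^4-92 * u - 60 + u^3 * 2.
The factored form is (u - 6)*(u+5)*(1+u)*(u+2).
2) (u - 6)*(u+5)*(1+u)*(u+2)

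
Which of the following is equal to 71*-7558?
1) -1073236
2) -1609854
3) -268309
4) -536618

71 * -7558 = -536618
4) -536618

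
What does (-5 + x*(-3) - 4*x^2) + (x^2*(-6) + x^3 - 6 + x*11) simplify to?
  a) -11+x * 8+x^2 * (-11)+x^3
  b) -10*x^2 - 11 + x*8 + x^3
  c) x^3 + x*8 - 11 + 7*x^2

Adding the polynomials and combining like terms:
(-5 + x*(-3) - 4*x^2) + (x^2*(-6) + x^3 - 6 + x*11)
= -10*x^2 - 11 + x*8 + x^3
b) -10*x^2 - 11 + x*8 + x^3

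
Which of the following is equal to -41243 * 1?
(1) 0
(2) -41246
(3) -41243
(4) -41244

-41243 * 1 = -41243
3) -41243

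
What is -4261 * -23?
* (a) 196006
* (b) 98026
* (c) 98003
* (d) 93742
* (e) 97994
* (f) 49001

-4261 * -23 = 98003
c) 98003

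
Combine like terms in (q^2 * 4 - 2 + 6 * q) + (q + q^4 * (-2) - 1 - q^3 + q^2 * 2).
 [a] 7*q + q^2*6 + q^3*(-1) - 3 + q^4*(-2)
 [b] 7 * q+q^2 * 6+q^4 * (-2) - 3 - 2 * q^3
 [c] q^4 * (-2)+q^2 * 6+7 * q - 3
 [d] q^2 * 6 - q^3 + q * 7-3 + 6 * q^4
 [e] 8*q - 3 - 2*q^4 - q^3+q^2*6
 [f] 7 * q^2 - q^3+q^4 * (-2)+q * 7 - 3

Adding the polynomials and combining like terms:
(q^2*4 - 2 + 6*q) + (q + q^4*(-2) - 1 - q^3 + q^2*2)
= 7*q + q^2*6 + q^3*(-1) - 3 + q^4*(-2)
a) 7*q + q^2*6 + q^3*(-1) - 3 + q^4*(-2)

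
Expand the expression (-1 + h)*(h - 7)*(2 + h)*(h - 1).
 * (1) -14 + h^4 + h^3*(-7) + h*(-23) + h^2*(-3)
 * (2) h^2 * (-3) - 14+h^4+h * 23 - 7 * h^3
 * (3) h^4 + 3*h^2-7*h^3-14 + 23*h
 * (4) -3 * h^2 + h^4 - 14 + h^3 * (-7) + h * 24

Expanding (-1 + h)*(h - 7)*(2 + h)*(h - 1):
= h^2 * (-3) - 14+h^4+h * 23 - 7 * h^3
2) h^2 * (-3) - 14+h^4+h * 23 - 7 * h^3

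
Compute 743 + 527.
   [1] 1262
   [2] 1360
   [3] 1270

743 + 527 = 1270
3) 1270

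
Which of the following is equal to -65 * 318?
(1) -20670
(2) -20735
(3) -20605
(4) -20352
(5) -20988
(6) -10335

-65 * 318 = -20670
1) -20670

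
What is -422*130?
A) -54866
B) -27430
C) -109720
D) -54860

-422 * 130 = -54860
D) -54860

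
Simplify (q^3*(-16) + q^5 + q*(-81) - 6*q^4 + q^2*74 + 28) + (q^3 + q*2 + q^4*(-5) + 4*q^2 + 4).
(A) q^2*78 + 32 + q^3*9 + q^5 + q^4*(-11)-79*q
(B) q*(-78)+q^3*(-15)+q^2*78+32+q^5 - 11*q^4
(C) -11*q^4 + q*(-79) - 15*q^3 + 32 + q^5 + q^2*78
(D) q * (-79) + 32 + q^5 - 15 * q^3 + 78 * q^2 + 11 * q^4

Adding the polynomials and combining like terms:
(q^3*(-16) + q^5 + q*(-81) - 6*q^4 + q^2*74 + 28) + (q^3 + q*2 + q^4*(-5) + 4*q^2 + 4)
= -11*q^4 + q*(-79) - 15*q^3 + 32 + q^5 + q^2*78
C) -11*q^4 + q*(-79) - 15*q^3 + 32 + q^5 + q^2*78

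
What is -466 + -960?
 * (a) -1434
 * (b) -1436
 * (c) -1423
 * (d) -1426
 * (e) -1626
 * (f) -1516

-466 + -960 = -1426
d) -1426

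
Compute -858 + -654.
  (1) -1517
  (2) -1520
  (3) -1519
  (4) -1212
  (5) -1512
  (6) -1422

-858 + -654 = -1512
5) -1512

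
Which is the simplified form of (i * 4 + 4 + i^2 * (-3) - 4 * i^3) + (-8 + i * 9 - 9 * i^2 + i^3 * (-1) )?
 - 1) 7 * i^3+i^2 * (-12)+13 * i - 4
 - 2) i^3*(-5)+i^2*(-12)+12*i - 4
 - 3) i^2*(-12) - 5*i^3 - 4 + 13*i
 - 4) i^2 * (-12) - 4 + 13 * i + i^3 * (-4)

Adding the polynomials and combining like terms:
(i*4 + 4 + i^2*(-3) - 4*i^3) + (-8 + i*9 - 9*i^2 + i^3*(-1))
= i^2*(-12) - 5*i^3 - 4 + 13*i
3) i^2*(-12) - 5*i^3 - 4 + 13*i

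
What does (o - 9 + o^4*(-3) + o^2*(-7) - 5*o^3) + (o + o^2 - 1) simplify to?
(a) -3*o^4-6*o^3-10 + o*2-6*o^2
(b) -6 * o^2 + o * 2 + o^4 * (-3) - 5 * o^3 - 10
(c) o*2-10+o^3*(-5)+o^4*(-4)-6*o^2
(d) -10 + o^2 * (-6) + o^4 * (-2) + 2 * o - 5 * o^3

Adding the polynomials and combining like terms:
(o - 9 + o^4*(-3) + o^2*(-7) - 5*o^3) + (o + o^2 - 1)
= -6 * o^2 + o * 2 + o^4 * (-3) - 5 * o^3 - 10
b) -6 * o^2 + o * 2 + o^4 * (-3) - 5 * o^3 - 10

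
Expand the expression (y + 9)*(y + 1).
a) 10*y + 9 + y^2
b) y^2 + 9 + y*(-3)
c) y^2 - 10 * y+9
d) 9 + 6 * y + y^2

Expanding (y + 9)*(y + 1):
= 10*y + 9 + y^2
a) 10*y + 9 + y^2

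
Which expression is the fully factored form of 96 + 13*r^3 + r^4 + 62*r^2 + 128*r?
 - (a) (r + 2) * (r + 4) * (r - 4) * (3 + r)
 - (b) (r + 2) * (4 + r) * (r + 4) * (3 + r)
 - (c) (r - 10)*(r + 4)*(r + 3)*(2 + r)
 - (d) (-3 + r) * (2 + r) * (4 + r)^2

We need to factor 96 + 13*r^3 + r^4 + 62*r^2 + 128*r.
The factored form is (r + 2) * (4 + r) * (r + 4) * (3 + r).
b) (r + 2) * (4 + r) * (r + 4) * (3 + r)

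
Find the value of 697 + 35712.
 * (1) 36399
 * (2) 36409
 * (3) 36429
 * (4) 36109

697 + 35712 = 36409
2) 36409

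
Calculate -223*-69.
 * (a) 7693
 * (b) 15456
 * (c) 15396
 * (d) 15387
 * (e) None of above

-223 * -69 = 15387
d) 15387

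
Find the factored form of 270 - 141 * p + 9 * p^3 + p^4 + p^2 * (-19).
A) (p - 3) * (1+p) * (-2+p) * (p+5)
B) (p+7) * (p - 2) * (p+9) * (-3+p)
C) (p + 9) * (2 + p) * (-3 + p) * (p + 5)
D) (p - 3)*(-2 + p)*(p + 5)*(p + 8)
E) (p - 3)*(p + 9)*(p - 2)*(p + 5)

We need to factor 270 - 141 * p + 9 * p^3 + p^4 + p^2 * (-19).
The factored form is (p - 3)*(p + 9)*(p - 2)*(p + 5).
E) (p - 3)*(p + 9)*(p - 2)*(p + 5)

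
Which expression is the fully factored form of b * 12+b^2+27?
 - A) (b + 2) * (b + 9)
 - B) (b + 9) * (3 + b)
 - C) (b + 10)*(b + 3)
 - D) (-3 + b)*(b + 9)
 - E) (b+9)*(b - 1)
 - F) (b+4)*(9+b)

We need to factor b * 12+b^2+27.
The factored form is (b + 9) * (3 + b).
B) (b + 9) * (3 + b)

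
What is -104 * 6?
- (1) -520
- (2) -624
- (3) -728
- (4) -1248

-104 * 6 = -624
2) -624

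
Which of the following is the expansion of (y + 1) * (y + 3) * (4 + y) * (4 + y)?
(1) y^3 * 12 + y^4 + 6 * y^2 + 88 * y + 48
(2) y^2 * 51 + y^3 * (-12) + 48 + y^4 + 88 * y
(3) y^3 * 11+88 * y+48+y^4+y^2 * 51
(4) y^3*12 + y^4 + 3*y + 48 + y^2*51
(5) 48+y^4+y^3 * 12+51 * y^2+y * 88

Expanding (y + 1) * (y + 3) * (4 + y) * (4 + y):
= 48+y^4+y^3 * 12+51 * y^2+y * 88
5) 48+y^4+y^3 * 12+51 * y^2+y * 88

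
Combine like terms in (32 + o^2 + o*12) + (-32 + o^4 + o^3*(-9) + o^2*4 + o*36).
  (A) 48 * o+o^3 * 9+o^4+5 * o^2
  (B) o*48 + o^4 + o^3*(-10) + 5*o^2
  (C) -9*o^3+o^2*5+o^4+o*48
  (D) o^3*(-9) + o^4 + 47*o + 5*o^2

Adding the polynomials and combining like terms:
(32 + o^2 + o*12) + (-32 + o^4 + o^3*(-9) + o^2*4 + o*36)
= -9*o^3+o^2*5+o^4+o*48
C) -9*o^3+o^2*5+o^4+o*48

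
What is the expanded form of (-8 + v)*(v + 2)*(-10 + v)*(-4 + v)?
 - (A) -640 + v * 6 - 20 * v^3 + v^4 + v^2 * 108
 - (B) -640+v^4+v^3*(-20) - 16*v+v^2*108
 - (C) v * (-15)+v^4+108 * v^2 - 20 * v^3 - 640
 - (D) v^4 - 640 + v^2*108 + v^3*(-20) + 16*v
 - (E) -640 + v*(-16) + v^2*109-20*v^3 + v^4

Expanding (-8 + v)*(v + 2)*(-10 + v)*(-4 + v):
= -640+v^4+v^3*(-20) - 16*v+v^2*108
B) -640+v^4+v^3*(-20) - 16*v+v^2*108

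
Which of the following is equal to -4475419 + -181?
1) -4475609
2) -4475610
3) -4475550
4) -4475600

-4475419 + -181 = -4475600
4) -4475600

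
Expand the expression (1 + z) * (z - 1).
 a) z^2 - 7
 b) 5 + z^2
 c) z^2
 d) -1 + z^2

Expanding (1 + z) * (z - 1):
= -1 + z^2
d) -1 + z^2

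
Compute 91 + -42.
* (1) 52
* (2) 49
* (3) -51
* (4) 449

91 + -42 = 49
2) 49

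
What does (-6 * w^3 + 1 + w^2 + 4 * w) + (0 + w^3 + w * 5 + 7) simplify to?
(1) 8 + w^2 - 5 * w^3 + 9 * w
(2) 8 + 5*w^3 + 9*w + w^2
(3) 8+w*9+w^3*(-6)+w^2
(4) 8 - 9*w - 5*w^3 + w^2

Adding the polynomials and combining like terms:
(-6*w^3 + 1 + w^2 + 4*w) + (0 + w^3 + w*5 + 7)
= 8 + w^2 - 5 * w^3 + 9 * w
1) 8 + w^2 - 5 * w^3 + 9 * w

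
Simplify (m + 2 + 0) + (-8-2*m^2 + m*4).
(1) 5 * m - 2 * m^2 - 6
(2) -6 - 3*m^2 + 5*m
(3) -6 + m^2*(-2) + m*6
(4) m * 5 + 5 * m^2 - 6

Adding the polynomials and combining like terms:
(m + 2 + 0) + (-8 - 2*m^2 + m*4)
= 5 * m - 2 * m^2 - 6
1) 5 * m - 2 * m^2 - 6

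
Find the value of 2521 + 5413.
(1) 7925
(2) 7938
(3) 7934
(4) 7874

2521 + 5413 = 7934
3) 7934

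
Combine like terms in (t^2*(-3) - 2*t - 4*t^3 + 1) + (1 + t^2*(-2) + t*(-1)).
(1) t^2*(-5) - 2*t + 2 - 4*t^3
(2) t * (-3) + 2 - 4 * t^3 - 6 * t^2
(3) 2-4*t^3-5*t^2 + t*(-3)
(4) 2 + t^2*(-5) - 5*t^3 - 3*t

Adding the polynomials and combining like terms:
(t^2*(-3) - 2*t - 4*t^3 + 1) + (1 + t^2*(-2) + t*(-1))
= 2-4*t^3-5*t^2 + t*(-3)
3) 2-4*t^3-5*t^2 + t*(-3)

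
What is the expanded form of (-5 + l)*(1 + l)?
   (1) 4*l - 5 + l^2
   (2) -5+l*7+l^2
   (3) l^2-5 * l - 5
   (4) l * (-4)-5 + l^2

Expanding (-5 + l)*(1 + l):
= l * (-4)-5 + l^2
4) l * (-4)-5 + l^2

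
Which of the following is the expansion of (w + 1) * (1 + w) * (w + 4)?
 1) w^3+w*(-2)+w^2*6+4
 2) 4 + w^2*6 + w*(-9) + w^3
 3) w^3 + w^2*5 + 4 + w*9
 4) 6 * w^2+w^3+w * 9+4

Expanding (w + 1) * (1 + w) * (w + 4):
= 6 * w^2+w^3+w * 9+4
4) 6 * w^2+w^3+w * 9+4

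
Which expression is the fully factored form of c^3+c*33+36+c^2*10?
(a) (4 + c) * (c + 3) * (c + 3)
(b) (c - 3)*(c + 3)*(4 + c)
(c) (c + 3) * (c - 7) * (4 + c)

We need to factor c^3+c*33+36+c^2*10.
The factored form is (4 + c) * (c + 3) * (c + 3).
a) (4 + c) * (c + 3) * (c + 3)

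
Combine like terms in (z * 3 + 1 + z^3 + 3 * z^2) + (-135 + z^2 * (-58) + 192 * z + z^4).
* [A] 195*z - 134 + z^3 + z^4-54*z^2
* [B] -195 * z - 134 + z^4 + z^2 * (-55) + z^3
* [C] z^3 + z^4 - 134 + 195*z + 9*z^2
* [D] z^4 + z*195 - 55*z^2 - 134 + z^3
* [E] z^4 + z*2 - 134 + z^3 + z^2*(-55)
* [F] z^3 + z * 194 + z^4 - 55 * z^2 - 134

Adding the polynomials and combining like terms:
(z*3 + 1 + z^3 + 3*z^2) + (-135 + z^2*(-58) + 192*z + z^4)
= z^4 + z*195 - 55*z^2 - 134 + z^3
D) z^4 + z*195 - 55*z^2 - 134 + z^3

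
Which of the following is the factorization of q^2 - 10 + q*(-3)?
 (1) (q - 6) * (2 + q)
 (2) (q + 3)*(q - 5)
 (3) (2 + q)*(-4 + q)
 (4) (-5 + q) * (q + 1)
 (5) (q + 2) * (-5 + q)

We need to factor q^2 - 10 + q*(-3).
The factored form is (q + 2) * (-5 + q).
5) (q + 2) * (-5 + q)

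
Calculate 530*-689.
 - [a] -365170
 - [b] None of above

530 * -689 = -365170
a) -365170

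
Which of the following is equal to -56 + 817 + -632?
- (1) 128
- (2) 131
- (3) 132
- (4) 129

First: -56 + 817 = 761
Then: 761 + -632 = 129
4) 129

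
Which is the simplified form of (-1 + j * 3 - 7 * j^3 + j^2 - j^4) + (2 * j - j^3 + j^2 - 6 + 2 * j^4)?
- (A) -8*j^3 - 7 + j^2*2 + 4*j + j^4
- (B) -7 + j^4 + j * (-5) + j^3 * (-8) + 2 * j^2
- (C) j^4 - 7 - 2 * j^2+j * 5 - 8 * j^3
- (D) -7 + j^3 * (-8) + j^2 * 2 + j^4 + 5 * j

Adding the polynomials and combining like terms:
(-1 + j*3 - 7*j^3 + j^2 - j^4) + (2*j - j^3 + j^2 - 6 + 2*j^4)
= -7 + j^3 * (-8) + j^2 * 2 + j^4 + 5 * j
D) -7 + j^3 * (-8) + j^2 * 2 + j^4 + 5 * j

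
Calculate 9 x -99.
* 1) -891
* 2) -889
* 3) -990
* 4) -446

9 * -99 = -891
1) -891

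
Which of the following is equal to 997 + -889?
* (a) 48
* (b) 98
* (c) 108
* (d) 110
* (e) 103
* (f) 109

997 + -889 = 108
c) 108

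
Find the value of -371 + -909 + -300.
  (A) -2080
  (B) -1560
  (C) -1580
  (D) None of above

First: -371 + -909 = -1280
Then: -1280 + -300 = -1580
C) -1580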